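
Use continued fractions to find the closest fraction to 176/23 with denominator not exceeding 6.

23/3

Expand x = 176/23 as a continued fraction with the Euclidean algorithm:
  176 = 7*23 + 15, so a_0 = 7.
  23 = 1*15 + 8, so a_1 = 1.
  15 = 1*8 + 7, so a_2 = 1.
  8 = 1*7 + 1, so a_3 = 1.
  7 = 7*1 + 0, so a_4 = 7.
so x = [7; 1, 1, 1, 7].
Convergents (p_i = a_i*p_{i-1} + p_{i-2}, q_i = a_i*q_{i-1} + q_{i-2} with p_{-2}=0, p_{-1}=1, q_{-2}=1, q_{-1}=0), until the denominator exceeds 6:
  i=0: a_0=7, p_0 = 7*1 + 0 = 7, q_0 = 7*0 + 1 = 1.
  i=1: a_1=1, p_1 = 1*7 + 1 = 8, q_1 = 1*1 + 0 = 1.
  i=2: a_2=1, p_2 = 1*8 + 7 = 15, q_2 = 1*1 + 1 = 2.
  i=3: a_3=1, p_3 = 1*15 + 8 = 23, q_3 = 1*2 + 1 = 3.
  i=4: a_4=7, p_4 = 7*23 + 15 = 176, q_4 = 7*3 + 2 = 23.
q_4 = 23 > 6, so the last convergent with denominator <= 6 is p_3/q_3 = 23/3.
The closest fraction with denominator <= 6 is either p_3/q_3 or the intermediate fraction (k*p_3 + p_2)/(k*q_3 + q_2) with the largest k >= 1 whose denominator stays <= 6; these approach x as k grows, and every other convergent or intermediate fraction in range is farther away.
Largest k: floor((6 - q_2)/q_3) = floor((6 - 2)/3) = 1.
That gives (1*23 + 15)/(1*3 + 2) = 38/5.
Compare the errors: |x - 23/3| = |176*3 - 23*23|/(23*3) = 1/69, and |x - 38/5| = |176*5 - 38*23|/(23*5) = 6/115.
Cross-multiplying, 1*115 = 115 < 414 = 6*69, so 1/69 is smaller: the convergent 23/3 is closer to x than 38/5.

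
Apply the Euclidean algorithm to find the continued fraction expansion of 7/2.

Run the Euclidean algorithm on 7 and 2; the successive quotients are the partial quotients a_0, a_1, ... (each step inverts the fractional part left over by the previous one):
  7 = 3*2 + 1, so a_0 = 3.
  2 = 2*1 + 0, so a_1 = 2.
The remainder reaches 0 after 2 divisions, so the expansion has 2 partial quotients, read off in order.

[3; 2]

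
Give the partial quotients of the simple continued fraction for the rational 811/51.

Run the Euclidean algorithm on 811 and 51; the successive quotients are the partial quotients a_0, a_1, ... (each step inverts the fractional part left over by the previous one):
  811 = 15*51 + 46, so a_0 = 15.
  51 = 1*46 + 5, so a_1 = 1.
  46 = 9*5 + 1, so a_2 = 9.
  5 = 5*1 + 0, so a_3 = 5.
The remainder reaches 0 after 4 divisions, so the expansion has 4 partial quotients, read off in order.

[15; 1, 9, 5]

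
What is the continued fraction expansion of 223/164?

[1; 2, 1, 3, 1, 1, 6]

Run the Euclidean algorithm on 223 and 164; the successive quotients are the partial quotients a_0, a_1, ... (each step inverts the fractional part left over by the previous one):
  223 = 1*164 + 59, so a_0 = 1.
  164 = 2*59 + 46, so a_1 = 2.
  59 = 1*46 + 13, so a_2 = 1.
  46 = 3*13 + 7, so a_3 = 3.
  13 = 1*7 + 6, so a_4 = 1.
  7 = 1*6 + 1, so a_5 = 1.
  6 = 6*1 + 0, so a_6 = 6.
The remainder reaches 0 after 7 divisions, so the expansion has 7 partial quotients, read off in order.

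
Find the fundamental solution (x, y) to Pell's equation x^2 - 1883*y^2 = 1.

First expand sqrt(1883) as a continued fraction. With x_i = (sqrt(1883) + m_i)/d_i and (m_0, d_0) = (0, 1): a_0 = floor(sqrt(1883)) = 43, since 43^2 = 1849 <= 1883 < 1936 = 44^2.
Iterate m_{i+1} = d_i*a_i - m_i, d_{i+1} = (1883 - m_{i+1}^2)/d_i, a_{i+1} = floor((a_0 + m_{i+1})/d_{i+1}):
  m_1 = 1*43 - 0 = 43, d_1 = (1883 - 43^2)/1 = 34/1 = 34, a_1 = floor((43 + 43)/34) = 2.
  m_2 = 34*2 - 43 = 25, d_2 = (1883 - 25^2)/34 = 1258/34 = 37, a_2 = floor((43 + 25)/37) = 1.
  m_3 = 37*1 - 25 = 12, d_3 = (1883 - 12^2)/37 = 1739/37 = 47, a_3 = floor((43 + 12)/47) = 1.
  m_4 = 47*1 - 12 = 35, d_4 = (1883 - 35^2)/47 = 658/47 = 14, a_4 = floor((43 + 35)/14) = 5.
  m_5 = 14*5 - 35 = 35, d_5 = (1883 - 35^2)/14 = 658/14 = 47, a_5 = floor((43 + 35)/47) = 1.
  m_6 = 47*1 - 35 = 12, d_6 = (1883 - 12^2)/47 = 1739/47 = 37, a_6 = floor((43 + 12)/37) = 1.
  m_7 = 37*1 - 12 = 25, d_7 = (1883 - 25^2)/37 = 1258/37 = 34, a_7 = floor((43 + 25)/34) = 2.
  m_8 = 34*2 - 25 = 43, d_8 = (1883 - 43^2)/34 = 34/34 = 1, a_8 = floor((43 + 43)/1) = 86.
  m_9 = 1*86 - 43 = 43, d_9 = (1883 - 43^2)/1 = 34/1 = 34: (m_9, d_9) = (m_1, d_1) = (43, 34), so from here the quotients repeat a_1, ..., a_8; the period length is 8.
So sqrt(1883) = [43; (2, 1, 1, 5, 1, 1, 2, 86)] with period length k = 8.
k is even, so the fundamental solution of x^2 - 1883y^2 = 1 is (p_{k-1}, q_{k-1}) = (p_7, q_7); compute convergents through index 7.
Convergents (p_i = a_i*p_{i-1} + p_{i-2}, q_i = a_i*q_{i-1} + q_{i-2} with p_{-2}=0, p_{-1}=1, q_{-2}=1, q_{-1}=0):
  i=0: a_0=43, p_0 = 43*1 + 0 = 43, q_0 = 43*0 + 1 = 1.
  i=1: a_1=2, p_1 = 2*43 + 1 = 87, q_1 = 2*1 + 0 = 2.
  i=2: a_2=1, p_2 = 1*87 + 43 = 130, q_2 = 1*2 + 1 = 3.
  i=3: a_3=1, p_3 = 1*130 + 87 = 217, q_3 = 1*3 + 2 = 5.
  i=4: a_4=5, p_4 = 5*217 + 130 = 1215, q_4 = 5*5 + 3 = 28.
  i=5: a_5=1, p_5 = 1*1215 + 217 = 1432, q_5 = 1*28 + 5 = 33.
  i=6: a_6=1, p_6 = 1*1432 + 1215 = 2647, q_6 = 1*33 + 28 = 61.
  i=7: a_7=2, p_7 = 2*2647 + 1432 = 6726, q_7 = 2*61 + 33 = 155.
Check: 6726^2 - 1883*155^2 = 45239076 - 45239075 = 1, so (x, y) = (6726, 155) solves the equation, and by the theorem it is the least positive solution.

(x, y) = (6726, 155)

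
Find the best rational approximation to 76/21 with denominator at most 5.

18/5

Expand x = 76/21 as a continued fraction with the Euclidean algorithm:
  76 = 3*21 + 13, so a_0 = 3.
  21 = 1*13 + 8, so a_1 = 1.
  13 = 1*8 + 5, so a_2 = 1.
  8 = 1*5 + 3, so a_3 = 1.
  5 = 1*3 + 2, so a_4 = 1.
  3 = 1*2 + 1, so a_5 = 1.
  2 = 2*1 + 0, so a_6 = 2.
so x = [3; 1, 1, 1, 1, 1, 2].
Convergents (p_i = a_i*p_{i-1} + p_{i-2}, q_i = a_i*q_{i-1} + q_{i-2} with p_{-2}=0, p_{-1}=1, q_{-2}=1, q_{-1}=0), until the denominator exceeds 5:
  i=0: a_0=3, p_0 = 3*1 + 0 = 3, q_0 = 3*0 + 1 = 1.
  i=1: a_1=1, p_1 = 1*3 + 1 = 4, q_1 = 1*1 + 0 = 1.
  i=2: a_2=1, p_2 = 1*4 + 3 = 7, q_2 = 1*1 + 1 = 2.
  i=3: a_3=1, p_3 = 1*7 + 4 = 11, q_3 = 1*2 + 1 = 3.
  i=4: a_4=1, p_4 = 1*11 + 7 = 18, q_4 = 1*3 + 2 = 5.
  i=5: a_5=1, p_5 = 1*18 + 11 = 29, q_5 = 1*5 + 3 = 8.
q_5 = 8 > 5, so the last convergent with denominator <= 5 is p_4/q_4 = 18/5.
The closest fraction with denominator <= 5 is either p_4/q_4 or the intermediate fraction (k*p_4 + p_3)/(k*q_4 + q_3) with the largest k >= 1 whose denominator stays <= 5; these approach x as k grows, and every other convergent or intermediate fraction in range is farther away.
Largest k: floor((5 - q_3)/q_4) = floor((5 - 3)/5) = 0.
Since k = 0, no intermediate fraction beyond p_4/q_4 has denominator <= 5, so the convergent 18/5 is the closest (its error is |76*5 - 18*21|/(21*5) = 2/105).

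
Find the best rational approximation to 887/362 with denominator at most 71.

49/20

Expand x = 887/362 as a continued fraction with the Euclidean algorithm:
  887 = 2*362 + 163, so a_0 = 2.
  362 = 2*163 + 36, so a_1 = 2.
  163 = 4*36 + 19, so a_2 = 4.
  36 = 1*19 + 17, so a_3 = 1.
  19 = 1*17 + 2, so a_4 = 1.
  17 = 8*2 + 1, so a_5 = 8.
  2 = 2*1 + 0, so a_6 = 2.
so x = [2; 2, 4, 1, 1, 8, 2].
Convergents (p_i = a_i*p_{i-1} + p_{i-2}, q_i = a_i*q_{i-1} + q_{i-2} with p_{-2}=0, p_{-1}=1, q_{-2}=1, q_{-1}=0), until the denominator exceeds 71:
  i=0: a_0=2, p_0 = 2*1 + 0 = 2, q_0 = 2*0 + 1 = 1.
  i=1: a_1=2, p_1 = 2*2 + 1 = 5, q_1 = 2*1 + 0 = 2.
  i=2: a_2=4, p_2 = 4*5 + 2 = 22, q_2 = 4*2 + 1 = 9.
  i=3: a_3=1, p_3 = 1*22 + 5 = 27, q_3 = 1*9 + 2 = 11.
  i=4: a_4=1, p_4 = 1*27 + 22 = 49, q_4 = 1*11 + 9 = 20.
  i=5: a_5=8, p_5 = 8*49 + 27 = 419, q_5 = 8*20 + 11 = 171.
q_5 = 171 > 71, so the last convergent with denominator <= 71 is p_4/q_4 = 49/20.
The closest fraction with denominator <= 71 is either p_4/q_4 or the intermediate fraction (k*p_4 + p_3)/(k*q_4 + q_3) with the largest k >= 1 whose denominator stays <= 71; these approach x as k grows, and every other convergent or intermediate fraction in range is farther away.
Largest k: floor((71 - q_3)/q_4) = floor((71 - 11)/20) = 3.
That gives (3*49 + 27)/(3*20 + 11) = 174/71.
Compare the errors: |x - 49/20| = |887*20 - 49*362|/(362*20) = 2/7240, and |x - 174/71| = |887*71 - 174*362|/(362*71) = 11/25702.
Cross-multiplying, 2*25702 = 51404 < 79640 = 11*7240, so 2/7240 is smaller: the convergent 49/20 is closer to x than 174/71.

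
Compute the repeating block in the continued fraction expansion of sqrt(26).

[5; (10)]

Write x_i = (sqrt(26) + m_i)/d_i with (m_0, d_0) = (0, 1). a_0 = floor(sqrt(26)) = 5, since 5^2 = 25 <= 26 < 36 = 6^2.
Iterate m_{i+1} = d_i*a_i - m_i, d_{i+1} = (26 - m_{i+1}^2)/d_i, a_{i+1} = floor((a_0 + m_{i+1})/d_{i+1}):
  m_1 = 1*5 - 0 = 5, d_1 = (26 - 5^2)/1 = 1/1 = 1, a_1 = floor((5 + 5)/1) = 10.
  m_2 = 1*10 - 5 = 5, d_2 = (26 - 5^2)/1 = 1/1 = 1: (m_2, d_2) = (m_1, d_1) = (5, 1), so from here the quotient a_1 repeats; the period length is 1.
Hence the expansion of sqrt(26) is a_0 = 5 followed by the repeating block 10 (period 1).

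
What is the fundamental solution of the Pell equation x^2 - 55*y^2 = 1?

(x, y) = (89, 12)

First expand sqrt(55) as a continued fraction. With x_i = (sqrt(55) + m_i)/d_i and (m_0, d_0) = (0, 1): a_0 = floor(sqrt(55)) = 7, since 7^2 = 49 <= 55 < 64 = 8^2.
Iterate m_{i+1} = d_i*a_i - m_i, d_{i+1} = (55 - m_{i+1}^2)/d_i, a_{i+1} = floor((a_0 + m_{i+1})/d_{i+1}):
  m_1 = 1*7 - 0 = 7, d_1 = (55 - 7^2)/1 = 6/1 = 6, a_1 = floor((7 + 7)/6) = 2.
  m_2 = 6*2 - 7 = 5, d_2 = (55 - 5^2)/6 = 30/6 = 5, a_2 = floor((7 + 5)/5) = 2.
  m_3 = 5*2 - 5 = 5, d_3 = (55 - 5^2)/5 = 30/5 = 6, a_3 = floor((7 + 5)/6) = 2.
  m_4 = 6*2 - 5 = 7, d_4 = (55 - 7^2)/6 = 6/6 = 1, a_4 = floor((7 + 7)/1) = 14.
  m_5 = 1*14 - 7 = 7, d_5 = (55 - 7^2)/1 = 6/1 = 6: (m_5, d_5) = (m_1, d_1) = (7, 6), so from here the quotients repeat a_1, ..., a_4; the period length is 4.
So sqrt(55) = [7; (2, 2, 2, 14)] with period length k = 4.
k is even, so the fundamental solution of x^2 - 55y^2 = 1 is (p_{k-1}, q_{k-1}) = (p_3, q_3); compute convergents through index 3.
Convergents (p_i = a_i*p_{i-1} + p_{i-2}, q_i = a_i*q_{i-1} + q_{i-2} with p_{-2}=0, p_{-1}=1, q_{-2}=1, q_{-1}=0):
  i=0: a_0=7, p_0 = 7*1 + 0 = 7, q_0 = 7*0 + 1 = 1.
  i=1: a_1=2, p_1 = 2*7 + 1 = 15, q_1 = 2*1 + 0 = 2.
  i=2: a_2=2, p_2 = 2*15 + 7 = 37, q_2 = 2*2 + 1 = 5.
  i=3: a_3=2, p_3 = 2*37 + 15 = 89, q_3 = 2*5 + 2 = 12.
Check: 89^2 - 55*12^2 = 7921 - 7920 = 1, so (x, y) = (89, 12) solves the equation, and by the theorem it is the least positive solution.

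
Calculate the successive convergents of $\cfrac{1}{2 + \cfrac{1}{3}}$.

Using the convergent recurrence p_i = a_i*p_{i-1} + p_{i-2}, q_i = a_i*q_{i-1} + q_{i-2} with p_{-2}=0, p_{-1}=1, q_{-2}=1, q_{-1}=0:
  i=0: a_0=0, p_0 = 0*1 + 0 = 0, q_0 = 0*0 + 1 = 1.
  i=1: a_1=2, p_1 = 2*0 + 1 = 1, q_1 = 2*1 + 0 = 2.
  i=2: a_2=3, p_2 = 3*1 + 0 = 3, q_2 = 3*2 + 1 = 7.

0/1, 1/2, 3/7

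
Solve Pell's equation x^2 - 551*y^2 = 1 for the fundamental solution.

(x, y) = (8380, 357)

First expand sqrt(551) as a continued fraction. With x_i = (sqrt(551) + m_i)/d_i and (m_0, d_0) = (0, 1): a_0 = floor(sqrt(551)) = 23, since 23^2 = 529 <= 551 < 576 = 24^2.
Iterate m_{i+1} = d_i*a_i - m_i, d_{i+1} = (551 - m_{i+1}^2)/d_i, a_{i+1} = floor((a_0 + m_{i+1})/d_{i+1}):
  m_1 = 1*23 - 0 = 23, d_1 = (551 - 23^2)/1 = 22/1 = 22, a_1 = floor((23 + 23)/22) = 2.
  m_2 = 22*2 - 23 = 21, d_2 = (551 - 21^2)/22 = 110/22 = 5, a_2 = floor((23 + 21)/5) = 8.
  m_3 = 5*8 - 21 = 19, d_3 = (551 - 19^2)/5 = 190/5 = 38, a_3 = floor((23 + 19)/38) = 1.
  m_4 = 38*1 - 19 = 19, d_4 = (551 - 19^2)/38 = 190/38 = 5, a_4 = floor((23 + 19)/5) = 8.
  m_5 = 5*8 - 19 = 21, d_5 = (551 - 21^2)/5 = 110/5 = 22, a_5 = floor((23 + 21)/22) = 2.
  m_6 = 22*2 - 21 = 23, d_6 = (551 - 23^2)/22 = 22/22 = 1, a_6 = floor((23 + 23)/1) = 46.
  m_7 = 1*46 - 23 = 23, d_7 = (551 - 23^2)/1 = 22/1 = 22: (m_7, d_7) = (m_1, d_1) = (23, 22), so from here the quotients repeat a_1, ..., a_6; the period length is 6.
So sqrt(551) = [23; (2, 8, 1, 8, 2, 46)] with period length k = 6.
k is even, so the fundamental solution of x^2 - 551y^2 = 1 is (p_{k-1}, q_{k-1}) = (p_5, q_5); compute convergents through index 5.
Convergents (p_i = a_i*p_{i-1} + p_{i-2}, q_i = a_i*q_{i-1} + q_{i-2} with p_{-2}=0, p_{-1}=1, q_{-2}=1, q_{-1}=0):
  i=0: a_0=23, p_0 = 23*1 + 0 = 23, q_0 = 23*0 + 1 = 1.
  i=1: a_1=2, p_1 = 2*23 + 1 = 47, q_1 = 2*1 + 0 = 2.
  i=2: a_2=8, p_2 = 8*47 + 23 = 399, q_2 = 8*2 + 1 = 17.
  i=3: a_3=1, p_3 = 1*399 + 47 = 446, q_3 = 1*17 + 2 = 19.
  i=4: a_4=8, p_4 = 8*446 + 399 = 3967, q_4 = 8*19 + 17 = 169.
  i=5: a_5=2, p_5 = 2*3967 + 446 = 8380, q_5 = 2*169 + 19 = 357.
Check: 8380^2 - 551*357^2 = 70224400 - 70224399 = 1, so (x, y) = (8380, 357) solves the equation, and by the theorem it is the least positive solution.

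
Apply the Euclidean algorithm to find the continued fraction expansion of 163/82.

[1; 1, 81]

Run the Euclidean algorithm on 163 and 82; the successive quotients are the partial quotients a_0, a_1, ... (each step inverts the fractional part left over by the previous one):
  163 = 1*82 + 81, so a_0 = 1.
  82 = 1*81 + 1, so a_1 = 1.
  81 = 81*1 + 0, so a_2 = 81.
The remainder reaches 0 after 3 divisions, so the expansion has 3 partial quotients, read off in order.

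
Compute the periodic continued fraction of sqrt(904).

[30; (15, 60)]

Write x_i = (sqrt(904) + m_i)/d_i with (m_0, d_0) = (0, 1). a_0 = floor(sqrt(904)) = 30, since 30^2 = 900 <= 904 < 961 = 31^2.
Iterate m_{i+1} = d_i*a_i - m_i, d_{i+1} = (904 - m_{i+1}^2)/d_i, a_{i+1} = floor((a_0 + m_{i+1})/d_{i+1}):
  m_1 = 1*30 - 0 = 30, d_1 = (904 - 30^2)/1 = 4/1 = 4, a_1 = floor((30 + 30)/4) = 15.
  m_2 = 4*15 - 30 = 30, d_2 = (904 - 30^2)/4 = 4/4 = 1, a_2 = floor((30 + 30)/1) = 60.
  m_3 = 1*60 - 30 = 30, d_3 = (904 - 30^2)/1 = 4/1 = 4: (m_3, d_3) = (m_1, d_1) = (30, 4), so from here the quotients repeat a_1, a_2; the period length is 2.
Hence the expansion of sqrt(904) is a_0 = 30 followed by the repeating block 15, 60 (period 2).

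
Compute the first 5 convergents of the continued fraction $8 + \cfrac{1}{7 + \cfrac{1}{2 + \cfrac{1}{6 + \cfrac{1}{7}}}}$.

8/1, 57/7, 122/15, 789/97, 5645/694

Using the convergent recurrence p_i = a_i*p_{i-1} + p_{i-2}, q_i = a_i*q_{i-1} + q_{i-2} with p_{-2}=0, p_{-1}=1, q_{-2}=1, q_{-1}=0:
  i=0: a_0=8, p_0 = 8*1 + 0 = 8, q_0 = 8*0 + 1 = 1.
  i=1: a_1=7, p_1 = 7*8 + 1 = 57, q_1 = 7*1 + 0 = 7.
  i=2: a_2=2, p_2 = 2*57 + 8 = 122, q_2 = 2*7 + 1 = 15.
  i=3: a_3=6, p_3 = 6*122 + 57 = 789, q_3 = 6*15 + 7 = 97.
  i=4: a_4=7, p_4 = 7*789 + 122 = 5645, q_4 = 7*97 + 15 = 694.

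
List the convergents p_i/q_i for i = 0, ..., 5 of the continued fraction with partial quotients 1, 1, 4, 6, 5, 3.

1/1, 2/1, 9/5, 56/31, 289/160, 923/511

Using the convergent recurrence p_i = a_i*p_{i-1} + p_{i-2}, q_i = a_i*q_{i-1} + q_{i-2} with p_{-2}=0, p_{-1}=1, q_{-2}=1, q_{-1}=0:
  i=0: a_0=1, p_0 = 1*1 + 0 = 1, q_0 = 1*0 + 1 = 1.
  i=1: a_1=1, p_1 = 1*1 + 1 = 2, q_1 = 1*1 + 0 = 1.
  i=2: a_2=4, p_2 = 4*2 + 1 = 9, q_2 = 4*1 + 1 = 5.
  i=3: a_3=6, p_3 = 6*9 + 2 = 56, q_3 = 6*5 + 1 = 31.
  i=4: a_4=5, p_4 = 5*56 + 9 = 289, q_4 = 5*31 + 5 = 160.
  i=5: a_5=3, p_5 = 3*289 + 56 = 923, q_5 = 3*160 + 31 = 511.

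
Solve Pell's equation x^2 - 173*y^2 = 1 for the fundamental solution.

First expand sqrt(173) as a continued fraction. With x_i = (sqrt(173) + m_i)/d_i and (m_0, d_0) = (0, 1): a_0 = floor(sqrt(173)) = 13, since 13^2 = 169 <= 173 < 196 = 14^2.
Iterate m_{i+1} = d_i*a_i - m_i, d_{i+1} = (173 - m_{i+1}^2)/d_i, a_{i+1} = floor((a_0 + m_{i+1})/d_{i+1}):
  m_1 = 1*13 - 0 = 13, d_1 = (173 - 13^2)/1 = 4/1 = 4, a_1 = floor((13 + 13)/4) = 6.
  m_2 = 4*6 - 13 = 11, d_2 = (173 - 11^2)/4 = 52/4 = 13, a_2 = floor((13 + 11)/13) = 1.
  m_3 = 13*1 - 11 = 2, d_3 = (173 - 2^2)/13 = 169/13 = 13, a_3 = floor((13 + 2)/13) = 1.
  m_4 = 13*1 - 2 = 11, d_4 = (173 - 11^2)/13 = 52/13 = 4, a_4 = floor((13 + 11)/4) = 6.
  m_5 = 4*6 - 11 = 13, d_5 = (173 - 13^2)/4 = 4/4 = 1, a_5 = floor((13 + 13)/1) = 26.
  m_6 = 1*26 - 13 = 13, d_6 = (173 - 13^2)/1 = 4/1 = 4: (m_6, d_6) = (m_1, d_1) = (13, 4), so from here the quotients repeat a_1, ..., a_5; the period length is 5.
So sqrt(173) = [13; (6, 1, 1, 6, 26)] with period length k = 5.
k is odd, so (p_{k-1}, q_{k-1}) only solves x^2 - 173y^2 = -1 and the fundamental solution of x^2 - 173y^2 = 1 is (p_{2k-1}, q_{2k-1}) = (p_9, q_9); compute convergents through index 9, running through the period twice.
Convergents (p_i = a_i*p_{i-1} + p_{i-2}, q_i = a_i*q_{i-1} + q_{i-2} with p_{-2}=0, p_{-1}=1, q_{-2}=1, q_{-1}=0):
  i=0: a_0=13, p_0 = 13*1 + 0 = 13, q_0 = 13*0 + 1 = 1.
  i=1: a_1=6, p_1 = 6*13 + 1 = 79, q_1 = 6*1 + 0 = 6.
  i=2: a_2=1, p_2 = 1*79 + 13 = 92, q_2 = 1*6 + 1 = 7.
  i=3: a_3=1, p_3 = 1*92 + 79 = 171, q_3 = 1*7 + 6 = 13.
  i=4: a_4=6, p_4 = 6*171 + 92 = 1118, q_4 = 6*13 + 7 = 85.
  i=5: a_5=26, p_5 = 26*1118 + 171 = 29239, q_5 = 26*85 + 13 = 2223.
  i=6: a_6=6, p_6 = 6*29239 + 1118 = 176552, q_6 = 6*2223 + 85 = 13423.
  i=7: a_7=1, p_7 = 1*176552 + 29239 = 205791, q_7 = 1*13423 + 2223 = 15646.
  i=8: a_8=1, p_8 = 1*205791 + 176552 = 382343, q_8 = 1*15646 + 13423 = 29069.
  i=9: a_9=6, p_9 = 6*382343 + 205791 = 2499849, q_9 = 6*29069 + 15646 = 190060.
Indeed p_4^2 - 173*q_4^2 = 1249924 - 1249925 = -1, not +1.
Check: 2499849^2 - 173*190060^2 = 6249245022801 - 6249245022800 = 1, so (x, y) = (2499849, 190060) solves the equation, and by the theorem it is the least positive solution.

(x, y) = (2499849, 190060)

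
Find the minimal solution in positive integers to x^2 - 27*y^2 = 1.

(x, y) = (26, 5)

First expand sqrt(27) as a continued fraction. With x_i = (sqrt(27) + m_i)/d_i and (m_0, d_0) = (0, 1): a_0 = floor(sqrt(27)) = 5, since 5^2 = 25 <= 27 < 36 = 6^2.
Iterate m_{i+1} = d_i*a_i - m_i, d_{i+1} = (27 - m_{i+1}^2)/d_i, a_{i+1} = floor((a_0 + m_{i+1})/d_{i+1}):
  m_1 = 1*5 - 0 = 5, d_1 = (27 - 5^2)/1 = 2/1 = 2, a_1 = floor((5 + 5)/2) = 5.
  m_2 = 2*5 - 5 = 5, d_2 = (27 - 5^2)/2 = 2/2 = 1, a_2 = floor((5 + 5)/1) = 10.
  m_3 = 1*10 - 5 = 5, d_3 = (27 - 5^2)/1 = 2/1 = 2: (m_3, d_3) = (m_1, d_1) = (5, 2), so from here the quotients repeat a_1, a_2; the period length is 2.
So sqrt(27) = [5; (5, 10)] with period length k = 2.
k is even, so the fundamental solution of x^2 - 27y^2 = 1 is (p_{k-1}, q_{k-1}) = (p_1, q_1); compute convergents through index 1.
Convergents (p_i = a_i*p_{i-1} + p_{i-2}, q_i = a_i*q_{i-1} + q_{i-2} with p_{-2}=0, p_{-1}=1, q_{-2}=1, q_{-1}=0):
  i=0: a_0=5, p_0 = 5*1 + 0 = 5, q_0 = 5*0 + 1 = 1.
  i=1: a_1=5, p_1 = 5*5 + 1 = 26, q_1 = 5*1 + 0 = 5.
Check: 26^2 - 27*5^2 = 676 - 675 = 1, so (x, y) = (26, 5) solves the equation, and by the theorem it is the least positive solution.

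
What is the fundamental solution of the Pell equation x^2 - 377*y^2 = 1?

(x, y) = (233, 12)

First expand sqrt(377) as a continued fraction. With x_i = (sqrt(377) + m_i)/d_i and (m_0, d_0) = (0, 1): a_0 = floor(sqrt(377)) = 19, since 19^2 = 361 <= 377 < 400 = 20^2.
Iterate m_{i+1} = d_i*a_i - m_i, d_{i+1} = (377 - m_{i+1}^2)/d_i, a_{i+1} = floor((a_0 + m_{i+1})/d_{i+1}):
  m_1 = 1*19 - 0 = 19, d_1 = (377 - 19^2)/1 = 16/1 = 16, a_1 = floor((19 + 19)/16) = 2.
  m_2 = 16*2 - 19 = 13, d_2 = (377 - 13^2)/16 = 208/16 = 13, a_2 = floor((19 + 13)/13) = 2.
  m_3 = 13*2 - 13 = 13, d_3 = (377 - 13^2)/13 = 208/13 = 16, a_3 = floor((19 + 13)/16) = 2.
  m_4 = 16*2 - 13 = 19, d_4 = (377 - 19^2)/16 = 16/16 = 1, a_4 = floor((19 + 19)/1) = 38.
  m_5 = 1*38 - 19 = 19, d_5 = (377 - 19^2)/1 = 16/1 = 16: (m_5, d_5) = (m_1, d_1) = (19, 16), so from here the quotients repeat a_1, ..., a_4; the period length is 4.
So sqrt(377) = [19; (2, 2, 2, 38)] with period length k = 4.
k is even, so the fundamental solution of x^2 - 377y^2 = 1 is (p_{k-1}, q_{k-1}) = (p_3, q_3); compute convergents through index 3.
Convergents (p_i = a_i*p_{i-1} + p_{i-2}, q_i = a_i*q_{i-1} + q_{i-2} with p_{-2}=0, p_{-1}=1, q_{-2}=1, q_{-1}=0):
  i=0: a_0=19, p_0 = 19*1 + 0 = 19, q_0 = 19*0 + 1 = 1.
  i=1: a_1=2, p_1 = 2*19 + 1 = 39, q_1 = 2*1 + 0 = 2.
  i=2: a_2=2, p_2 = 2*39 + 19 = 97, q_2 = 2*2 + 1 = 5.
  i=3: a_3=2, p_3 = 2*97 + 39 = 233, q_3 = 2*5 + 2 = 12.
Check: 233^2 - 377*12^2 = 54289 - 54288 = 1, so (x, y) = (233, 12) solves the equation, and by the theorem it is the least positive solution.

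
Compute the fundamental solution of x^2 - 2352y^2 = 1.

First expand sqrt(2352) as a continued fraction. With x_i = (sqrt(2352) + m_i)/d_i and (m_0, d_0) = (0, 1): a_0 = floor(sqrt(2352)) = 48, since 48^2 = 2304 <= 2352 < 2401 = 49^2.
Iterate m_{i+1} = d_i*a_i - m_i, d_{i+1} = (2352 - m_{i+1}^2)/d_i, a_{i+1} = floor((a_0 + m_{i+1})/d_{i+1}):
  m_1 = 1*48 - 0 = 48, d_1 = (2352 - 48^2)/1 = 48/1 = 48, a_1 = floor((48 + 48)/48) = 2.
  m_2 = 48*2 - 48 = 48, d_2 = (2352 - 48^2)/48 = 48/48 = 1, a_2 = floor((48 + 48)/1) = 96.
  m_3 = 1*96 - 48 = 48, d_3 = (2352 - 48^2)/1 = 48/1 = 48: (m_3, d_3) = (m_1, d_1) = (48, 48), so from here the quotients repeat a_1, a_2; the period length is 2.
So sqrt(2352) = [48; (2, 96)] with period length k = 2.
k is even, so the fundamental solution of x^2 - 2352y^2 = 1 is (p_{k-1}, q_{k-1}) = (p_1, q_1); compute convergents through index 1.
Convergents (p_i = a_i*p_{i-1} + p_{i-2}, q_i = a_i*q_{i-1} + q_{i-2} with p_{-2}=0, p_{-1}=1, q_{-2}=1, q_{-1}=0):
  i=0: a_0=48, p_0 = 48*1 + 0 = 48, q_0 = 48*0 + 1 = 1.
  i=1: a_1=2, p_1 = 2*48 + 1 = 97, q_1 = 2*1 + 0 = 2.
Check: 97^2 - 2352*2^2 = 9409 - 9408 = 1, so (x, y) = (97, 2) solves the equation, and by the theorem it is the least positive solution.

(x, y) = (97, 2)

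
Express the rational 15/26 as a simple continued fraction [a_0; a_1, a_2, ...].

Run the Euclidean algorithm on 15 and 26; the successive quotients are the partial quotients a_0, a_1, ... (each step inverts the fractional part left over by the previous one):
  15 = 0*26 + 15, so a_0 = 0.
  26 = 1*15 + 11, so a_1 = 1.
  15 = 1*11 + 4, so a_2 = 1.
  11 = 2*4 + 3, so a_3 = 2.
  4 = 1*3 + 1, so a_4 = 1.
  3 = 3*1 + 0, so a_5 = 3.
The remainder reaches 0 after 6 divisions, so the expansion has 6 partial quotients, read off in order.

[0; 1, 1, 2, 1, 3]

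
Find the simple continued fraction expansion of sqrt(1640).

[40; (2, 80)]

Write x_i = (sqrt(1640) + m_i)/d_i with (m_0, d_0) = (0, 1). a_0 = floor(sqrt(1640)) = 40, since 40^2 = 1600 <= 1640 < 1681 = 41^2.
Iterate m_{i+1} = d_i*a_i - m_i, d_{i+1} = (1640 - m_{i+1}^2)/d_i, a_{i+1} = floor((a_0 + m_{i+1})/d_{i+1}):
  m_1 = 1*40 - 0 = 40, d_1 = (1640 - 40^2)/1 = 40/1 = 40, a_1 = floor((40 + 40)/40) = 2.
  m_2 = 40*2 - 40 = 40, d_2 = (1640 - 40^2)/40 = 40/40 = 1, a_2 = floor((40 + 40)/1) = 80.
  m_3 = 1*80 - 40 = 40, d_3 = (1640 - 40^2)/1 = 40/1 = 40: (m_3, d_3) = (m_1, d_1) = (40, 40), so from here the quotients repeat a_1, a_2; the period length is 2.
Hence the expansion of sqrt(1640) is a_0 = 40 followed by the repeating block 2, 80 (period 2).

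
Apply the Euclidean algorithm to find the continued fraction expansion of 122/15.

Run the Euclidean algorithm on 122 and 15; the successive quotients are the partial quotients a_0, a_1, ... (each step inverts the fractional part left over by the previous one):
  122 = 8*15 + 2, so a_0 = 8.
  15 = 7*2 + 1, so a_1 = 7.
  2 = 2*1 + 0, so a_2 = 2.
The remainder reaches 0 after 3 divisions, so the expansion has 3 partial quotients, read off in order.

[8; 7, 2]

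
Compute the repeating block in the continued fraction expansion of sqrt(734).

[27; (10, 1, 4, 1, 1, 26, 1, 1, 4, 1, 10, 54)]

Write x_i = (sqrt(734) + m_i)/d_i with (m_0, d_0) = (0, 1). a_0 = floor(sqrt(734)) = 27, since 27^2 = 729 <= 734 < 784 = 28^2.
Iterate m_{i+1} = d_i*a_i - m_i, d_{i+1} = (734 - m_{i+1}^2)/d_i, a_{i+1} = floor((a_0 + m_{i+1})/d_{i+1}):
  m_1 = 1*27 - 0 = 27, d_1 = (734 - 27^2)/1 = 5/1 = 5, a_1 = floor((27 + 27)/5) = 10.
  m_2 = 5*10 - 27 = 23, d_2 = (734 - 23^2)/5 = 205/5 = 41, a_2 = floor((27 + 23)/41) = 1.
  m_3 = 41*1 - 23 = 18, d_3 = (734 - 18^2)/41 = 410/41 = 10, a_3 = floor((27 + 18)/10) = 4.
  m_4 = 10*4 - 18 = 22, d_4 = (734 - 22^2)/10 = 250/10 = 25, a_4 = floor((27 + 22)/25) = 1.
  m_5 = 25*1 - 22 = 3, d_5 = (734 - 3^2)/25 = 725/25 = 29, a_5 = floor((27 + 3)/29) = 1.
  m_6 = 29*1 - 3 = 26, d_6 = (734 - 26^2)/29 = 58/29 = 2, a_6 = floor((27 + 26)/2) = 26.
  m_7 = 2*26 - 26 = 26, d_7 = (734 - 26^2)/2 = 58/2 = 29, a_7 = floor((27 + 26)/29) = 1.
  m_8 = 29*1 - 26 = 3, d_8 = (734 - 3^2)/29 = 725/29 = 25, a_8 = floor((27 + 3)/25) = 1.
  m_9 = 25*1 - 3 = 22, d_9 = (734 - 22^2)/25 = 250/25 = 10, a_9 = floor((27 + 22)/10) = 4.
  m_10 = 10*4 - 22 = 18, d_10 = (734 - 18^2)/10 = 410/10 = 41, a_10 = floor((27 + 18)/41) = 1.
  m_11 = 41*1 - 18 = 23, d_11 = (734 - 23^2)/41 = 205/41 = 5, a_11 = floor((27 + 23)/5) = 10.
  m_12 = 5*10 - 23 = 27, d_12 = (734 - 27^2)/5 = 5/5 = 1, a_12 = floor((27 + 27)/1) = 54.
  m_13 = 1*54 - 27 = 27, d_13 = (734 - 27^2)/1 = 5/1 = 5: (m_13, d_13) = (m_1, d_1) = (27, 5), so from here the quotients repeat a_1, ..., a_12; the period length is 12.
Hence the expansion of sqrt(734) is a_0 = 27 followed by the repeating block 10, 1, 4, 1, 1, 26, 1, 1, 4, 1, 10, 54 (period 12).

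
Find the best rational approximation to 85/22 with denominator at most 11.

27/7

Expand x = 85/22 as a continued fraction with the Euclidean algorithm:
  85 = 3*22 + 19, so a_0 = 3.
  22 = 1*19 + 3, so a_1 = 1.
  19 = 6*3 + 1, so a_2 = 6.
  3 = 3*1 + 0, so a_3 = 3.
so x = [3; 1, 6, 3].
Convergents (p_i = a_i*p_{i-1} + p_{i-2}, q_i = a_i*q_{i-1} + q_{i-2} with p_{-2}=0, p_{-1}=1, q_{-2}=1, q_{-1}=0), until the denominator exceeds 11:
  i=0: a_0=3, p_0 = 3*1 + 0 = 3, q_0 = 3*0 + 1 = 1.
  i=1: a_1=1, p_1 = 1*3 + 1 = 4, q_1 = 1*1 + 0 = 1.
  i=2: a_2=6, p_2 = 6*4 + 3 = 27, q_2 = 6*1 + 1 = 7.
  i=3: a_3=3, p_3 = 3*27 + 4 = 85, q_3 = 3*7 + 1 = 22.
q_3 = 22 > 11, so the last convergent with denominator <= 11 is p_2/q_2 = 27/7.
The closest fraction with denominator <= 11 is either p_2/q_2 or the intermediate fraction (k*p_2 + p_1)/(k*q_2 + q_1) with the largest k >= 1 whose denominator stays <= 11; these approach x as k grows, and every other convergent or intermediate fraction in range is farther away.
Largest k: floor((11 - q_1)/q_2) = floor((11 - 1)/7) = 1.
That gives (1*27 + 4)/(1*7 + 1) = 31/8.
Compare the errors: |x - 27/7| = |85*7 - 27*22|/(22*7) = 1/154, and |x - 31/8| = |85*8 - 31*22|/(22*8) = 2/176.
Cross-multiplying, 1*176 = 176 < 308 = 2*154, so 1/154 is smaller: the convergent 27/7 is closer to x than 31/8.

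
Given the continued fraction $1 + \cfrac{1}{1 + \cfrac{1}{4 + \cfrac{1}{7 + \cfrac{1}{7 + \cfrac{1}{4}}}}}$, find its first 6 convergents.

1/1, 2/1, 9/5, 65/36, 464/257, 1921/1064

Using the convergent recurrence p_i = a_i*p_{i-1} + p_{i-2}, q_i = a_i*q_{i-1} + q_{i-2} with p_{-2}=0, p_{-1}=1, q_{-2}=1, q_{-1}=0:
  i=0: a_0=1, p_0 = 1*1 + 0 = 1, q_0 = 1*0 + 1 = 1.
  i=1: a_1=1, p_1 = 1*1 + 1 = 2, q_1 = 1*1 + 0 = 1.
  i=2: a_2=4, p_2 = 4*2 + 1 = 9, q_2 = 4*1 + 1 = 5.
  i=3: a_3=7, p_3 = 7*9 + 2 = 65, q_3 = 7*5 + 1 = 36.
  i=4: a_4=7, p_4 = 7*65 + 9 = 464, q_4 = 7*36 + 5 = 257.
  i=5: a_5=4, p_5 = 4*464 + 65 = 1921, q_5 = 4*257 + 36 = 1064.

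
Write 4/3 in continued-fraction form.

[1; 3]

Run the Euclidean algorithm on 4 and 3; the successive quotients are the partial quotients a_0, a_1, ... (each step inverts the fractional part left over by the previous one):
  4 = 1*3 + 1, so a_0 = 1.
  3 = 3*1 + 0, so a_1 = 3.
The remainder reaches 0 after 2 divisions, so the expansion has 2 partial quotients, read off in order.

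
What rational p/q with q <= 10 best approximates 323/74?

35/8

Expand x = 323/74 as a continued fraction with the Euclidean algorithm:
  323 = 4*74 + 27, so a_0 = 4.
  74 = 2*27 + 20, so a_1 = 2.
  27 = 1*20 + 7, so a_2 = 1.
  20 = 2*7 + 6, so a_3 = 2.
  7 = 1*6 + 1, so a_4 = 1.
  6 = 6*1 + 0, so a_5 = 6.
so x = [4; 2, 1, 2, 1, 6].
Convergents (p_i = a_i*p_{i-1} + p_{i-2}, q_i = a_i*q_{i-1} + q_{i-2} with p_{-2}=0, p_{-1}=1, q_{-2}=1, q_{-1}=0), until the denominator exceeds 10:
  i=0: a_0=4, p_0 = 4*1 + 0 = 4, q_0 = 4*0 + 1 = 1.
  i=1: a_1=2, p_1 = 2*4 + 1 = 9, q_1 = 2*1 + 0 = 2.
  i=2: a_2=1, p_2 = 1*9 + 4 = 13, q_2 = 1*2 + 1 = 3.
  i=3: a_3=2, p_3 = 2*13 + 9 = 35, q_3 = 2*3 + 2 = 8.
  i=4: a_4=1, p_4 = 1*35 + 13 = 48, q_4 = 1*8 + 3 = 11.
q_4 = 11 > 10, so the last convergent with denominator <= 10 is p_3/q_3 = 35/8.
The closest fraction with denominator <= 10 is either p_3/q_3 or the intermediate fraction (k*p_3 + p_2)/(k*q_3 + q_2) with the largest k >= 1 whose denominator stays <= 10; these approach x as k grows, and every other convergent or intermediate fraction in range is farther away.
Largest k: floor((10 - q_2)/q_3) = floor((10 - 3)/8) = 0.
Since k = 0, no intermediate fraction beyond p_3/q_3 has denominator <= 10, so the convergent 35/8 is the closest (its error is |323*8 - 35*74|/(74*8) = 6/592).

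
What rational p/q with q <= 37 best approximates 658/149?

Expand x = 658/149 as a continued fraction with the Euclidean algorithm:
  658 = 4*149 + 62, so a_0 = 4.
  149 = 2*62 + 25, so a_1 = 2.
  62 = 2*25 + 12, so a_2 = 2.
  25 = 2*12 + 1, so a_3 = 2.
  12 = 12*1 + 0, so a_4 = 12.
so x = [4; 2, 2, 2, 12].
Convergents (p_i = a_i*p_{i-1} + p_{i-2}, q_i = a_i*q_{i-1} + q_{i-2} with p_{-2}=0, p_{-1}=1, q_{-2}=1, q_{-1}=0), until the denominator exceeds 37:
  i=0: a_0=4, p_0 = 4*1 + 0 = 4, q_0 = 4*0 + 1 = 1.
  i=1: a_1=2, p_1 = 2*4 + 1 = 9, q_1 = 2*1 + 0 = 2.
  i=2: a_2=2, p_2 = 2*9 + 4 = 22, q_2 = 2*2 + 1 = 5.
  i=3: a_3=2, p_3 = 2*22 + 9 = 53, q_3 = 2*5 + 2 = 12.
  i=4: a_4=12, p_4 = 12*53 + 22 = 658, q_4 = 12*12 + 5 = 149.
q_4 = 149 > 37, so the last convergent with denominator <= 37 is p_3/q_3 = 53/12.
The closest fraction with denominator <= 37 is either p_3/q_3 or the intermediate fraction (k*p_3 + p_2)/(k*q_3 + q_2) with the largest k >= 1 whose denominator stays <= 37; these approach x as k grows, and every other convergent or intermediate fraction in range is farther away.
Largest k: floor((37 - q_2)/q_3) = floor((37 - 5)/12) = 2.
That gives (2*53 + 22)/(2*12 + 5) = 128/29.
Compare the errors: |x - 53/12| = |658*12 - 53*149|/(149*12) = 1/1788, and |x - 128/29| = |658*29 - 128*149|/(149*29) = 10/4321.
Cross-multiplying, 1*4321 = 4321 < 17880 = 10*1788, so 1/1788 is smaller: the convergent 53/12 is closer to x than 128/29.

53/12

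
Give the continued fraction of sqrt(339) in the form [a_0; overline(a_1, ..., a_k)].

Write x_i = (sqrt(339) + m_i)/d_i with (m_0, d_0) = (0, 1). a_0 = floor(sqrt(339)) = 18, since 18^2 = 324 <= 339 < 361 = 19^2.
Iterate m_{i+1} = d_i*a_i - m_i, d_{i+1} = (339 - m_{i+1}^2)/d_i, a_{i+1} = floor((a_0 + m_{i+1})/d_{i+1}):
  m_1 = 1*18 - 0 = 18, d_1 = (339 - 18^2)/1 = 15/1 = 15, a_1 = floor((18 + 18)/15) = 2.
  m_2 = 15*2 - 18 = 12, d_2 = (339 - 12^2)/15 = 195/15 = 13, a_2 = floor((18 + 12)/13) = 2.
  m_3 = 13*2 - 12 = 14, d_3 = (339 - 14^2)/13 = 143/13 = 11, a_3 = floor((18 + 14)/11) = 2.
  m_4 = 11*2 - 14 = 8, d_4 = (339 - 8^2)/11 = 275/11 = 25, a_4 = floor((18 + 8)/25) = 1.
  m_5 = 25*1 - 8 = 17, d_5 = (339 - 17^2)/25 = 50/25 = 2, a_5 = floor((18 + 17)/2) = 17.
  m_6 = 2*17 - 17 = 17, d_6 = (339 - 17^2)/2 = 50/2 = 25, a_6 = floor((18 + 17)/25) = 1.
  m_7 = 25*1 - 17 = 8, d_7 = (339 - 8^2)/25 = 275/25 = 11, a_7 = floor((18 + 8)/11) = 2.
  m_8 = 11*2 - 8 = 14, d_8 = (339 - 14^2)/11 = 143/11 = 13, a_8 = floor((18 + 14)/13) = 2.
  m_9 = 13*2 - 14 = 12, d_9 = (339 - 12^2)/13 = 195/13 = 15, a_9 = floor((18 + 12)/15) = 2.
  m_10 = 15*2 - 12 = 18, d_10 = (339 - 18^2)/15 = 15/15 = 1, a_10 = floor((18 + 18)/1) = 36.
  m_11 = 1*36 - 18 = 18, d_11 = (339 - 18^2)/1 = 15/1 = 15: (m_11, d_11) = (m_1, d_1) = (18, 15), so from here the quotients repeat a_1, ..., a_10; the period length is 10.
Hence the expansion of sqrt(339) is a_0 = 18 followed by the repeating block 2, 2, 2, 1, 17, 1, 2, 2, 2, 36 (period 10).

[18; overline(2, 2, 2, 1, 17, 1, 2, 2, 2, 36)]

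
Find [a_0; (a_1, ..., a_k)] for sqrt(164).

Write x_i = (sqrt(164) + m_i)/d_i with (m_0, d_0) = (0, 1). a_0 = floor(sqrt(164)) = 12, since 12^2 = 144 <= 164 < 169 = 13^2.
Iterate m_{i+1} = d_i*a_i - m_i, d_{i+1} = (164 - m_{i+1}^2)/d_i, a_{i+1} = floor((a_0 + m_{i+1})/d_{i+1}):
  m_1 = 1*12 - 0 = 12, d_1 = (164 - 12^2)/1 = 20/1 = 20, a_1 = floor((12 + 12)/20) = 1.
  m_2 = 20*1 - 12 = 8, d_2 = (164 - 8^2)/20 = 100/20 = 5, a_2 = floor((12 + 8)/5) = 4.
  m_3 = 5*4 - 8 = 12, d_3 = (164 - 12^2)/5 = 20/5 = 4, a_3 = floor((12 + 12)/4) = 6.
  m_4 = 4*6 - 12 = 12, d_4 = (164 - 12^2)/4 = 20/4 = 5, a_4 = floor((12 + 12)/5) = 4.
  m_5 = 5*4 - 12 = 8, d_5 = (164 - 8^2)/5 = 100/5 = 20, a_5 = floor((12 + 8)/20) = 1.
  m_6 = 20*1 - 8 = 12, d_6 = (164 - 12^2)/20 = 20/20 = 1, a_6 = floor((12 + 12)/1) = 24.
  m_7 = 1*24 - 12 = 12, d_7 = (164 - 12^2)/1 = 20/1 = 20: (m_7, d_7) = (m_1, d_1) = (12, 20), so from here the quotients repeat a_1, ..., a_6; the period length is 6.
Hence the expansion of sqrt(164) is a_0 = 12 followed by the repeating block 1, 4, 6, 4, 1, 24 (period 6).

[12; (1, 4, 6, 4, 1, 24)]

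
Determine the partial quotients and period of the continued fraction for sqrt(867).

Write x_i = (sqrt(867) + m_i)/d_i with (m_0, d_0) = (0, 1). a_0 = floor(sqrt(867)) = 29, since 29^2 = 841 <= 867 < 900 = 30^2.
Iterate m_{i+1} = d_i*a_i - m_i, d_{i+1} = (867 - m_{i+1}^2)/d_i, a_{i+1} = floor((a_0 + m_{i+1})/d_{i+1}):
  m_1 = 1*29 - 0 = 29, d_1 = (867 - 29^2)/1 = 26/1 = 26, a_1 = floor((29 + 29)/26) = 2.
  m_2 = 26*2 - 29 = 23, d_2 = (867 - 23^2)/26 = 338/26 = 13, a_2 = floor((29 + 23)/13) = 4.
  m_3 = 13*4 - 23 = 29, d_3 = (867 - 29^2)/13 = 26/13 = 2, a_3 = floor((29 + 29)/2) = 29.
  m_4 = 2*29 - 29 = 29, d_4 = (867 - 29^2)/2 = 26/2 = 13, a_4 = floor((29 + 29)/13) = 4.
  m_5 = 13*4 - 29 = 23, d_5 = (867 - 23^2)/13 = 338/13 = 26, a_5 = floor((29 + 23)/26) = 2.
  m_6 = 26*2 - 23 = 29, d_6 = (867 - 29^2)/26 = 26/26 = 1, a_6 = floor((29 + 29)/1) = 58.
  m_7 = 1*58 - 29 = 29, d_7 = (867 - 29^2)/1 = 26/1 = 26: (m_7, d_7) = (m_1, d_1) = (29, 26), so from here the quotients repeat a_1, ..., a_6; the period length is 6.
Hence the expansion of sqrt(867) is a_0 = 29 followed by the repeating block 2, 4, 29, 4, 2, 58 (period 6).

[29; (2, 4, 29, 4, 2, 58)]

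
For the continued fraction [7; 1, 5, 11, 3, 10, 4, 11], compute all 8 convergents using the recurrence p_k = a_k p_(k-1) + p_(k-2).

7/1, 8/1, 47/6, 525/67, 1622/207, 16745/2137, 68602/8755, 771367/98442

Using the convergent recurrence p_i = a_i*p_{i-1} + p_{i-2}, q_i = a_i*q_{i-1} + q_{i-2} with p_{-2}=0, p_{-1}=1, q_{-2}=1, q_{-1}=0:
  i=0: a_0=7, p_0 = 7*1 + 0 = 7, q_0 = 7*0 + 1 = 1.
  i=1: a_1=1, p_1 = 1*7 + 1 = 8, q_1 = 1*1 + 0 = 1.
  i=2: a_2=5, p_2 = 5*8 + 7 = 47, q_2 = 5*1 + 1 = 6.
  i=3: a_3=11, p_3 = 11*47 + 8 = 525, q_3 = 11*6 + 1 = 67.
  i=4: a_4=3, p_4 = 3*525 + 47 = 1622, q_4 = 3*67 + 6 = 207.
  i=5: a_5=10, p_5 = 10*1622 + 525 = 16745, q_5 = 10*207 + 67 = 2137.
  i=6: a_6=4, p_6 = 4*16745 + 1622 = 68602, q_6 = 4*2137 + 207 = 8755.
  i=7: a_7=11, p_7 = 11*68602 + 16745 = 771367, q_7 = 11*8755 + 2137 = 98442.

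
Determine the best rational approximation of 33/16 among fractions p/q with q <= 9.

Expand x = 33/16 as a continued fraction with the Euclidean algorithm:
  33 = 2*16 + 1, so a_0 = 2.
  16 = 16*1 + 0, so a_1 = 16.
so x = [2; 16].
Convergents (p_i = a_i*p_{i-1} + p_{i-2}, q_i = a_i*q_{i-1} + q_{i-2} with p_{-2}=0, p_{-1}=1, q_{-2}=1, q_{-1}=0), until the denominator exceeds 9:
  i=0: a_0=2, p_0 = 2*1 + 0 = 2, q_0 = 2*0 + 1 = 1.
  i=1: a_1=16, p_1 = 16*2 + 1 = 33, q_1 = 16*1 + 0 = 16.
q_1 = 16 > 9, so the last convergent with denominator <= 9 is p_0/q_0 = 2/1.
The closest fraction with denominator <= 9 is either p_0/q_0 or the intermediate fraction (k*p_0 + p_{-1})/(k*q_0 + q_{-1}) with the largest k >= 1 whose denominator stays <= 9; these approach x as k grows, and every other convergent or intermediate fraction in range is farther away.
Largest k: floor((9 - q_{-1})/q_0) = floor((9 - 0)/1) = 9 (using the seeds p_{-1} = 1, q_{-1} = 0).
That gives (9*2 + 1)/(9*1 + 0) = 19/9.
Compare the errors: |x - 2/1| = |33*1 - 2*16|/(16*1) = 1/16, and |x - 19/9| = |33*9 - 19*16|/(16*9) = 7/144.
Cross-multiplying, 7*16 = 112 < 144 = 1*144, so 7/144 is smaller: the intermediate fraction 19/9 is closer to x than 2/1.

19/9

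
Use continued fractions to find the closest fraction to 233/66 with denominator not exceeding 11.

39/11

Expand x = 233/66 as a continued fraction with the Euclidean algorithm:
  233 = 3*66 + 35, so a_0 = 3.
  66 = 1*35 + 31, so a_1 = 1.
  35 = 1*31 + 4, so a_2 = 1.
  31 = 7*4 + 3, so a_3 = 7.
  4 = 1*3 + 1, so a_4 = 1.
  3 = 3*1 + 0, so a_5 = 3.
so x = [3; 1, 1, 7, 1, 3].
Convergents (p_i = a_i*p_{i-1} + p_{i-2}, q_i = a_i*q_{i-1} + q_{i-2} with p_{-2}=0, p_{-1}=1, q_{-2}=1, q_{-1}=0), until the denominator exceeds 11:
  i=0: a_0=3, p_0 = 3*1 + 0 = 3, q_0 = 3*0 + 1 = 1.
  i=1: a_1=1, p_1 = 1*3 + 1 = 4, q_1 = 1*1 + 0 = 1.
  i=2: a_2=1, p_2 = 1*4 + 3 = 7, q_2 = 1*1 + 1 = 2.
  i=3: a_3=7, p_3 = 7*7 + 4 = 53, q_3 = 7*2 + 1 = 15.
q_3 = 15 > 11, so the last convergent with denominator <= 11 is p_2/q_2 = 7/2.
The closest fraction with denominator <= 11 is either p_2/q_2 or the intermediate fraction (k*p_2 + p_1)/(k*q_2 + q_1) with the largest k >= 1 whose denominator stays <= 11; these approach x as k grows, and every other convergent or intermediate fraction in range is farther away.
Largest k: floor((11 - q_1)/q_2) = floor((11 - 1)/2) = 5.
That gives (5*7 + 4)/(5*2 + 1) = 39/11.
Compare the errors: |x - 7/2| = |233*2 - 7*66|/(66*2) = 4/132, and |x - 39/11| = |233*11 - 39*66|/(66*11) = 11/726.
Cross-multiplying, 11*132 = 1452 < 2904 = 4*726, so 11/726 is smaller: the intermediate fraction 39/11 is closer to x than 7/2.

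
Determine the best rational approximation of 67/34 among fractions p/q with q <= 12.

2/1

Expand x = 67/34 as a continued fraction with the Euclidean algorithm:
  67 = 1*34 + 33, so a_0 = 1.
  34 = 1*33 + 1, so a_1 = 1.
  33 = 33*1 + 0, so a_2 = 33.
so x = [1; 1, 33].
Convergents (p_i = a_i*p_{i-1} + p_{i-2}, q_i = a_i*q_{i-1} + q_{i-2} with p_{-2}=0, p_{-1}=1, q_{-2}=1, q_{-1}=0), until the denominator exceeds 12:
  i=0: a_0=1, p_0 = 1*1 + 0 = 1, q_0 = 1*0 + 1 = 1.
  i=1: a_1=1, p_1 = 1*1 + 1 = 2, q_1 = 1*1 + 0 = 1.
  i=2: a_2=33, p_2 = 33*2 + 1 = 67, q_2 = 33*1 + 1 = 34.
q_2 = 34 > 12, so the last convergent with denominator <= 12 is p_1/q_1 = 2/1.
The closest fraction with denominator <= 12 is either p_1/q_1 or the intermediate fraction (k*p_1 + p_0)/(k*q_1 + q_0) with the largest k >= 1 whose denominator stays <= 12; these approach x as k grows, and every other convergent or intermediate fraction in range is farther away.
Largest k: floor((12 - q_0)/q_1) = floor((12 - 1)/1) = 11.
That gives (11*2 + 1)/(11*1 + 1) = 23/12.
Compare the errors: |x - 2/1| = |67*1 - 2*34|/(34*1) = 1/34, and |x - 23/12| = |67*12 - 23*34|/(34*12) = 22/408.
Cross-multiplying, 1*408 = 408 < 748 = 22*34, so 1/34 is smaller: the convergent 2/1 is closer to x than 23/12.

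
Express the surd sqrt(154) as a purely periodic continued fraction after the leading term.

Write x_i = (sqrt(154) + m_i)/d_i with (m_0, d_0) = (0, 1). a_0 = floor(sqrt(154)) = 12, since 12^2 = 144 <= 154 < 169 = 13^2.
Iterate m_{i+1} = d_i*a_i - m_i, d_{i+1} = (154 - m_{i+1}^2)/d_i, a_{i+1} = floor((a_0 + m_{i+1})/d_{i+1}):
  m_1 = 1*12 - 0 = 12, d_1 = (154 - 12^2)/1 = 10/1 = 10, a_1 = floor((12 + 12)/10) = 2.
  m_2 = 10*2 - 12 = 8, d_2 = (154 - 8^2)/10 = 90/10 = 9, a_2 = floor((12 + 8)/9) = 2.
  m_3 = 9*2 - 8 = 10, d_3 = (154 - 10^2)/9 = 54/9 = 6, a_3 = floor((12 + 10)/6) = 3.
  m_4 = 6*3 - 10 = 8, d_4 = (154 - 8^2)/6 = 90/6 = 15, a_4 = floor((12 + 8)/15) = 1.
  m_5 = 15*1 - 8 = 7, d_5 = (154 - 7^2)/15 = 105/15 = 7, a_5 = floor((12 + 7)/7) = 2.
  m_6 = 7*2 - 7 = 7, d_6 = (154 - 7^2)/7 = 105/7 = 15, a_6 = floor((12 + 7)/15) = 1.
  m_7 = 15*1 - 7 = 8, d_7 = (154 - 8^2)/15 = 90/15 = 6, a_7 = floor((12 + 8)/6) = 3.
  m_8 = 6*3 - 8 = 10, d_8 = (154 - 10^2)/6 = 54/6 = 9, a_8 = floor((12 + 10)/9) = 2.
  m_9 = 9*2 - 10 = 8, d_9 = (154 - 8^2)/9 = 90/9 = 10, a_9 = floor((12 + 8)/10) = 2.
  m_10 = 10*2 - 8 = 12, d_10 = (154 - 12^2)/10 = 10/10 = 1, a_10 = floor((12 + 12)/1) = 24.
  m_11 = 1*24 - 12 = 12, d_11 = (154 - 12^2)/1 = 10/1 = 10: (m_11, d_11) = (m_1, d_1) = (12, 10), so from here the quotients repeat a_1, ..., a_10; the period length is 10.
Hence the expansion of sqrt(154) is a_0 = 12 followed by the repeating block 2, 2, 3, 1, 2, 1, 3, 2, 2, 24 (period 10).

[12; (2, 2, 3, 1, 2, 1, 3, 2, 2, 24)]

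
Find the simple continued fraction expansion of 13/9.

[1; 2, 4]

Run the Euclidean algorithm on 13 and 9; the successive quotients are the partial quotients a_0, a_1, ... (each step inverts the fractional part left over by the previous one):
  13 = 1*9 + 4, so a_0 = 1.
  9 = 2*4 + 1, so a_1 = 2.
  4 = 4*1 + 0, so a_2 = 4.
The remainder reaches 0 after 3 divisions, so the expansion has 3 partial quotients, read off in order.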